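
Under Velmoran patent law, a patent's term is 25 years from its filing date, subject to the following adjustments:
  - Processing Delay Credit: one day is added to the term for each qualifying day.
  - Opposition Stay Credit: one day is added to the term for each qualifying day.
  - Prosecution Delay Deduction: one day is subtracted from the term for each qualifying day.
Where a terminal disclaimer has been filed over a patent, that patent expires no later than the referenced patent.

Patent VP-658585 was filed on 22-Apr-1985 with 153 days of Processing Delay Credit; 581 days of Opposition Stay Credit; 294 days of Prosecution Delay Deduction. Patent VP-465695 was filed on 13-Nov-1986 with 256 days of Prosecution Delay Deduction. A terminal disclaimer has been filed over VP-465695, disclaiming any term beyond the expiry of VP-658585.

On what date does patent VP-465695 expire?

Natural term of VP-465695:
  Base: filing + 25 years → 13 November 2011.
  Prosecution Delay Deduction: −256 days → 2 March 2011.
Expiry of referenced patent VP-658585:
  Base: filing + 25 years → 22 April 2010.
  Processing Delay Credit: +153 days → 22 September 2010.
  Opposition Stay Credit: +581 days → 25 April 2012.
  Prosecution Delay Deduction: −294 days → 6 July 2011.
Terminal disclaimer: VP-465695 expires on the earlier of 2 March 2011 and 6 July 2011.

March 2, 2011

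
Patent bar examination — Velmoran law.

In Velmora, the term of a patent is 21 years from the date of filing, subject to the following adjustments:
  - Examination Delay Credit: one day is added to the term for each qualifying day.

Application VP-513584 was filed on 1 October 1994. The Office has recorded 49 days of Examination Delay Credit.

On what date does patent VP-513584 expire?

Base term: filing date + 21 years → 1 October 2015.
Examination Delay Credit: +49 days → 19 November 2015.

2015-11-19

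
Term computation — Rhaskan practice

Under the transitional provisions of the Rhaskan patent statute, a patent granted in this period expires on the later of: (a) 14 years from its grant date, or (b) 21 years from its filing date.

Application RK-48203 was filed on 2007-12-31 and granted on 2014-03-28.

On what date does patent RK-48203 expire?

2028-12-31

(a) grant + 14 years → 28 March 2028.
(b) filing + 21 years → 31 December 2028.
Later of the two: 31 December 2028.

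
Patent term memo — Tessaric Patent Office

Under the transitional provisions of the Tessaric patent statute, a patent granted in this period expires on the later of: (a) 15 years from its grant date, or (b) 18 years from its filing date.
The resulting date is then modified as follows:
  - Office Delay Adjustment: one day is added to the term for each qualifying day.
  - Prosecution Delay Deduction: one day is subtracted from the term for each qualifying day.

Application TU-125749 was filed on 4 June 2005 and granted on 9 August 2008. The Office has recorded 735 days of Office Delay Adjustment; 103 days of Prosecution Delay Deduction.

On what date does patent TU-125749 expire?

(a) grant + 15 years → 9 August 2023.
(b) filing + 18 years → 4 June 2023.
Later of the two: 9 August 2023.
Office Delay Adjustment: +735 days → 13 August 2025.
Prosecution Delay Deduction: −103 days → 2 May 2025.

2025-05-02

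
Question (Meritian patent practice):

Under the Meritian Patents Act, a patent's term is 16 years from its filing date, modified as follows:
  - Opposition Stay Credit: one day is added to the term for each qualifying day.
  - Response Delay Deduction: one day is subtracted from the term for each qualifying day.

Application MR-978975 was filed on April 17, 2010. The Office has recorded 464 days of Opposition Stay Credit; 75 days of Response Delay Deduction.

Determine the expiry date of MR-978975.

Base term: filing date + 16 years → 17 April 2026.
Opposition Stay Credit: +464 days → 25 July 2027.
Response Delay Deduction: −75 days → 11 May 2027.

2027-05-11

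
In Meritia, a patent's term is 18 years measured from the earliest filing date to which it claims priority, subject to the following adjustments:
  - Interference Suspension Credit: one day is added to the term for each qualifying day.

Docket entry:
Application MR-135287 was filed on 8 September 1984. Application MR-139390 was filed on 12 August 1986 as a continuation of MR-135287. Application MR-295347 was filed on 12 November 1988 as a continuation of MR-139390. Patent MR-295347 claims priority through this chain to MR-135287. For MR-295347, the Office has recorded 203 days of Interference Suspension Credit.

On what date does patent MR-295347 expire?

2003-03-30

Earliest priority filing: 8 September 1984.
Base term: 8 September 1984 + 18 years → 8 September 2002.
Interference Suspension Credit: +203 days → 30 March 2003.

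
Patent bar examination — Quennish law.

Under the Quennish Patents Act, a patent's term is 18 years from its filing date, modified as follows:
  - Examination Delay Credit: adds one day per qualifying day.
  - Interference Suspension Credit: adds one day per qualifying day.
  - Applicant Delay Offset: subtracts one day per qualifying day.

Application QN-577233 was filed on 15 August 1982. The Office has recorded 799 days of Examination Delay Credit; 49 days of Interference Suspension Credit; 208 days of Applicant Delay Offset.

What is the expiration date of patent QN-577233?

Base term: filing date + 18 years → 15 August 2000.
Examination Delay Credit: +799 days → 23 October 2002.
Interference Suspension Credit: +49 days → 11 December 2002.
Applicant Delay Offset: −208 days → 17 May 2002.

May 17, 2002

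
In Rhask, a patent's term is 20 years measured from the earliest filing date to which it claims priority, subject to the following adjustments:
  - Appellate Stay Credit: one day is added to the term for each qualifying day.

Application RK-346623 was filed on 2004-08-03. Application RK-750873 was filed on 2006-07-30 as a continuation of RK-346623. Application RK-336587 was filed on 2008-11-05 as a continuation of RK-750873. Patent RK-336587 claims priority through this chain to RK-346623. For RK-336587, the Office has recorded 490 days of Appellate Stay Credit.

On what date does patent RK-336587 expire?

2025-12-06

Earliest priority filing: 3 August 2004.
Base term: 3 August 2004 + 20 years → 3 August 2024.
Appellate Stay Credit: +490 days → 6 December 2025.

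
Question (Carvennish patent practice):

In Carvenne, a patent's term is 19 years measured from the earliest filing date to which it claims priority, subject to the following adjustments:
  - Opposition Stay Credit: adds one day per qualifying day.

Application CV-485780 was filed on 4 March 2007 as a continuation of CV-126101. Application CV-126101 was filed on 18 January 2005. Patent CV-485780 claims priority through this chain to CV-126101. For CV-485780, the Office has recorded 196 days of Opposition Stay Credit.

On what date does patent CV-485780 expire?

August 1, 2024

Earliest priority filing: 18 January 2005.
Base term: 18 January 2005 + 19 years → 18 January 2024.
Opposition Stay Credit: +196 days → 1 August 2024.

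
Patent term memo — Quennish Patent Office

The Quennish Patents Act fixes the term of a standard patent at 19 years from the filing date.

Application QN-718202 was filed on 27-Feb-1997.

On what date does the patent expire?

Filing date + 19 years → 27 February 2016.

February 27, 2016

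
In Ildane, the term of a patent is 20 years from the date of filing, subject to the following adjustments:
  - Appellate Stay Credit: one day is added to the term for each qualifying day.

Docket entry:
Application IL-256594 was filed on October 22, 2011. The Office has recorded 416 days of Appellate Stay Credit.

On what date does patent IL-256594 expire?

Base term: filing date + 20 years → 22 October 2031.
Appellate Stay Credit: +416 days → 11 December 2032.

2032-12-11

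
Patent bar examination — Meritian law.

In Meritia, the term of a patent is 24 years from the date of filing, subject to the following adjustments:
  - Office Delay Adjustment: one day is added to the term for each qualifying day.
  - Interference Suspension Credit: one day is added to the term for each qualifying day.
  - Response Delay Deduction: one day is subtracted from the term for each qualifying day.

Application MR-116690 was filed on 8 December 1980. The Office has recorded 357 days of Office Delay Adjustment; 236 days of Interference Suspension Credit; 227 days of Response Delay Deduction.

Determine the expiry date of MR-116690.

2005-12-09

Base term: filing date + 24 years → 8 December 2004.
Office Delay Adjustment: +357 days → 30 November 2005.
Interference Suspension Credit: +236 days → 24 July 2006.
Response Delay Deduction: −227 days → 9 December 2005.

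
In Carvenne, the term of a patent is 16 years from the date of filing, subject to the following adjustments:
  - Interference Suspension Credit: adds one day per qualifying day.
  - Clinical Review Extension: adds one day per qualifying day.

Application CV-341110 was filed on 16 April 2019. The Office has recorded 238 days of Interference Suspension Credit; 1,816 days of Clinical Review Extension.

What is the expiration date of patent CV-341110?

November 29, 2040

Base term: filing date + 16 years → 16 April 2035.
Interference Suspension Credit: +238 days → 10 December 2035.
Clinical Review Extension: +1816 days → 29 November 2040.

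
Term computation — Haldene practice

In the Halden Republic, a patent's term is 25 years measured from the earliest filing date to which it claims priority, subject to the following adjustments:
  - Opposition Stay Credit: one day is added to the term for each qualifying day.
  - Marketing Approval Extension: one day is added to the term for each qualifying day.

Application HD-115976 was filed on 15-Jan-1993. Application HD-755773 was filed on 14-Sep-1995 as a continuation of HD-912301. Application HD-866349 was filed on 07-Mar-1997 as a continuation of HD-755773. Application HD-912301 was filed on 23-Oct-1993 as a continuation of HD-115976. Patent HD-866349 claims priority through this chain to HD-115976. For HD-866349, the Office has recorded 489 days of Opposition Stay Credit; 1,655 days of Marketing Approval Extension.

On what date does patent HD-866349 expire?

Earliest priority filing: 15 January 1993.
Base term: 15 January 1993 + 25 years → 15 January 2018.
Opposition Stay Credit: +489 days → 19 May 2019.
Marketing Approval Extension: +1655 days → 29 November 2023.

2023-11-29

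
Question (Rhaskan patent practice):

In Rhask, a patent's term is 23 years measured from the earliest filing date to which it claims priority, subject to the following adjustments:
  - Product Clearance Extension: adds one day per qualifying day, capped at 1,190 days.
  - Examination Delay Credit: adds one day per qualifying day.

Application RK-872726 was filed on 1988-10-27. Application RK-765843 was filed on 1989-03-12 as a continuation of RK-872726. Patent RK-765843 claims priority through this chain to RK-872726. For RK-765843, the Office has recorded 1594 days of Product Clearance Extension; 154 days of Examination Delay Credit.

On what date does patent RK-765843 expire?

Earliest priority filing: 27 October 1988.
Base term: 27 October 1988 + 23 years → 27 October 2011.
Product Clearance Extension: 1594 days claimed exceeds the 1190-day cap, so +1190 days → 29 January 2015.
Examination Delay Credit: +154 days → 2 July 2015.

July 2, 2015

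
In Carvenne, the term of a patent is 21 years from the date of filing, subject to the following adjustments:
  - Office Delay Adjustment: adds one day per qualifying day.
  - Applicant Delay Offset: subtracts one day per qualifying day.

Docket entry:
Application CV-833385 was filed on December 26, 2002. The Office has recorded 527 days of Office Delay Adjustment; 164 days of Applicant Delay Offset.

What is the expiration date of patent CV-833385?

2024-12-23

Base term: filing date + 21 years → 26 December 2023.
Office Delay Adjustment: +527 days → 5 June 2025.
Applicant Delay Offset: −164 days → 23 December 2024.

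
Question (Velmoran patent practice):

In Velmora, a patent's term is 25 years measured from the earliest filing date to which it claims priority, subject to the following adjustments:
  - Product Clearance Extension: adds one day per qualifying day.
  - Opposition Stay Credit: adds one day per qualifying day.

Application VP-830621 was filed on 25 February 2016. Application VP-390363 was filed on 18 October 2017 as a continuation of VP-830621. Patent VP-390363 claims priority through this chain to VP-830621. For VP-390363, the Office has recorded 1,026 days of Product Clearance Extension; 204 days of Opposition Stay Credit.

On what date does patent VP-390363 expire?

July 9, 2044

Earliest priority filing: 25 February 2016.
Base term: 25 February 2016 + 25 years → 25 February 2041.
Product Clearance Extension: +1026 days → 18 December 2043.
Opposition Stay Credit: +204 days → 9 July 2044.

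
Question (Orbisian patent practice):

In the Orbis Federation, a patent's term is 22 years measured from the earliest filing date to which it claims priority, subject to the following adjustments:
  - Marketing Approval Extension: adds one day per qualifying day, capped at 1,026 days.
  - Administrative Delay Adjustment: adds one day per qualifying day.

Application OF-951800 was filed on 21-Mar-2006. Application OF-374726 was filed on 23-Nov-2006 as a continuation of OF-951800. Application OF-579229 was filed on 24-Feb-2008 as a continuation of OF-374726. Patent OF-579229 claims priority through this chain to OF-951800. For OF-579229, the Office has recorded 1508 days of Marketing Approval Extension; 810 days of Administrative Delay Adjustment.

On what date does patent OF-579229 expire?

March 31, 2033

Earliest priority filing: 21 March 2006.
Base term: 21 March 2006 + 22 years → 21 March 2028.
Marketing Approval Extension: 1508 days claimed exceeds the 1026-day cap, so +1026 days → 11 January 2031.
Administrative Delay Adjustment: +810 days → 31 March 2033.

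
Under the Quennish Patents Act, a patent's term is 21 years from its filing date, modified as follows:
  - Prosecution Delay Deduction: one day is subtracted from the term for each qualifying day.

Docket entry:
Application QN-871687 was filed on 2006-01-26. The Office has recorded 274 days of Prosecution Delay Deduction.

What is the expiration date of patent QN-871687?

April 27, 2026

Base term: filing date + 21 years → 26 January 2027.
Prosecution Delay Deduction: −274 days → 27 April 2026.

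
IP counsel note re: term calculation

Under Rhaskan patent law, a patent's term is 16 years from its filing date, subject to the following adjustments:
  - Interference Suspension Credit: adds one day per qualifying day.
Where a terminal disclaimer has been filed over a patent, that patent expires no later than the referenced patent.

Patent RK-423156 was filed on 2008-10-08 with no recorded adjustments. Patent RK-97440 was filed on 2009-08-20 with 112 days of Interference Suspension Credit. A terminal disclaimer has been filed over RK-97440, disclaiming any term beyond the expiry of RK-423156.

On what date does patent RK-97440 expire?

Natural term of RK-97440:
  Base: filing + 16 years → 20 August 2025.
  Interference Suspension Credit: +112 days → 10 December 2025.
Expiry of referenced patent RK-423156:
  Base: filing + 16 years → 8 October 2024.
Terminal disclaimer: RK-97440 expires on the earlier of 10 December 2025 and 8 October 2024.

2024-10-08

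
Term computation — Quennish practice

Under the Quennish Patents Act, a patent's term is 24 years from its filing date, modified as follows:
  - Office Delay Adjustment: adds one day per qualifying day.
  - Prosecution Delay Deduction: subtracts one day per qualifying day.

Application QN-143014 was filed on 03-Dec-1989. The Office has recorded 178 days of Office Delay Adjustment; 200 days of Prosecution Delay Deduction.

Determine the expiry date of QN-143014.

Base term: filing date + 24 years → 3 December 2013.
Office Delay Adjustment: +178 days → 30 May 2014.
Prosecution Delay Deduction: −200 days → 11 November 2013.

November 11, 2013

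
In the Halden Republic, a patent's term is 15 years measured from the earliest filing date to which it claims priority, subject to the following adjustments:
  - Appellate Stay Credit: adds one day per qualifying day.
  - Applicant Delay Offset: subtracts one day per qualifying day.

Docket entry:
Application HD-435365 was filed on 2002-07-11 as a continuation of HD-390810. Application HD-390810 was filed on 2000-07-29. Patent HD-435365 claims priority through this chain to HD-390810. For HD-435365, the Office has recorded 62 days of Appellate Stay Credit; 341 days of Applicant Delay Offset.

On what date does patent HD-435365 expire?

2014-10-23

Earliest priority filing: 29 July 2000.
Base term: 29 July 2000 + 15 years → 29 July 2015.
Appellate Stay Credit: +62 days → 29 September 2015.
Applicant Delay Offset: −341 days → 23 October 2014.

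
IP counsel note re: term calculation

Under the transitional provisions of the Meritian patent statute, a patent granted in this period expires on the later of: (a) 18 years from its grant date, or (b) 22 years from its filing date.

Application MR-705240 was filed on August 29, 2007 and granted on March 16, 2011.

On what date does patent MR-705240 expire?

2029-08-29

(a) grant + 18 years → 16 March 2029.
(b) filing + 22 years → 29 August 2029.
Later of the two: 29 August 2029.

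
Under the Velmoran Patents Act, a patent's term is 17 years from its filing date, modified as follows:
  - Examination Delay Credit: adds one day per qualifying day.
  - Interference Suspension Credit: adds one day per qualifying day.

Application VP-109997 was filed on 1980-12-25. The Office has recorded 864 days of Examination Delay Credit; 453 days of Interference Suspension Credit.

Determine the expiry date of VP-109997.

Base term: filing date + 17 years → 25 December 1997.
Examination Delay Credit: +864 days → 7 May 2000.
Interference Suspension Credit: +453 days → 3 August 2001.

2001-08-03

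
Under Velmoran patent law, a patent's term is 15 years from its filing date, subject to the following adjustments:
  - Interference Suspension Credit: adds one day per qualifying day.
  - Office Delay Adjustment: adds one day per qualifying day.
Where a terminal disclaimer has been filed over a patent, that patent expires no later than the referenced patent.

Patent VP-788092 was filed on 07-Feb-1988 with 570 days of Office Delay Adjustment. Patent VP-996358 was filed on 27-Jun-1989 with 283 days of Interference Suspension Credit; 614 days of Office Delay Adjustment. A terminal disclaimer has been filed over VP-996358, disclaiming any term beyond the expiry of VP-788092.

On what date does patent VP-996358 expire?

Natural term of VP-996358:
  Base: filing + 15 years → 27 June 2004.
  Interference Suspension Credit: +283 days → 6 April 2005.
  Office Delay Adjustment: +614 days → 11 December 2006.
Expiry of referenced patent VP-788092:
  Base: filing + 15 years → 7 February 2003.
  Office Delay Adjustment: +570 days → 30 August 2004.
Terminal disclaimer: VP-996358 expires on the earlier of 11 December 2006 and 30 August 2004.

August 30, 2004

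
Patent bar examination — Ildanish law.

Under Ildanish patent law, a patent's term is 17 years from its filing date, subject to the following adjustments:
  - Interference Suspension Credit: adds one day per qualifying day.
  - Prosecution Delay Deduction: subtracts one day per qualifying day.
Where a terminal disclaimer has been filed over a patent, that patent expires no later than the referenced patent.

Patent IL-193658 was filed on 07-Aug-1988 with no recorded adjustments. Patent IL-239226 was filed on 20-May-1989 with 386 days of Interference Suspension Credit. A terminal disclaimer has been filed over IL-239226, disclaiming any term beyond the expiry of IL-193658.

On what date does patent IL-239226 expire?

2005-08-07

Natural term of IL-239226:
  Base: filing + 17 years → 20 May 2006.
  Interference Suspension Credit: +386 days → 10 June 2007.
Expiry of referenced patent IL-193658:
  Base: filing + 17 years → 7 August 2005.
Terminal disclaimer: IL-239226 expires on the earlier of 10 June 2007 and 7 August 2005.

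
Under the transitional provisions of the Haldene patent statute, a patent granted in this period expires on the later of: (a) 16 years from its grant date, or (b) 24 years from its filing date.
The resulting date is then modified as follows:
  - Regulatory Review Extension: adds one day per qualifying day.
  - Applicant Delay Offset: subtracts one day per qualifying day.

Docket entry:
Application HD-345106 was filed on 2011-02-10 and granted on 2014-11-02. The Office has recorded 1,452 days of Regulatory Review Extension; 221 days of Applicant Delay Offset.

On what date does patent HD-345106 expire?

2038-06-25

(a) grant + 16 years → 2 November 2030.
(b) filing + 24 years → 10 February 2035.
Later of the two: 10 February 2035.
Regulatory Review Extension: +1452 days → 1 February 2039.
Applicant Delay Offset: −221 days → 25 June 2038.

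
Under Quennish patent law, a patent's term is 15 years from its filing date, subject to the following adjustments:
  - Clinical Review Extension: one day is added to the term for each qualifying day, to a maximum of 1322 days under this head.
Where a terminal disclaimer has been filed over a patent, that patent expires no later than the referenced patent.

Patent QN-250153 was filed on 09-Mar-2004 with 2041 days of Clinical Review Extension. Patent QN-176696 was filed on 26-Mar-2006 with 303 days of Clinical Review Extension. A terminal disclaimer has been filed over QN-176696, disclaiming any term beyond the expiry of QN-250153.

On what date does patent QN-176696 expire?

Natural term of QN-176696:
  Base: filing + 15 years → 26 March 2021.
  Clinical Review Extension: 303 days (within the 1322-day cap) → +303 days → 23 January 2022.
Expiry of referenced patent QN-250153:
  Base: filing + 15 years → 9 March 2019.
  Clinical Review Extension: 2041 days claimed exceeds the 1322-day cap, so +1322 days → 21 October 2022.
Terminal disclaimer: QN-176696 expires on the earlier of 23 January 2022 and 21 October 2022.

2022-01-23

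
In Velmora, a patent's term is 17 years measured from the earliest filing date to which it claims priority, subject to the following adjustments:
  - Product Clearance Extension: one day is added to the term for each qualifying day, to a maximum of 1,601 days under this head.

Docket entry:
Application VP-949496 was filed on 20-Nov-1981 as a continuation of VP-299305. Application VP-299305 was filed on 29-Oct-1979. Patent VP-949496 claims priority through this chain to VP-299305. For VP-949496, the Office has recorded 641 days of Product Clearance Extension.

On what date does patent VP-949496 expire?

Earliest priority filing: 29 October 1979.
Base term: 29 October 1979 + 17 years → 29 October 1996.
Product Clearance Extension: 641 days (within the 1601-day cap) → +641 days → 1 August 1998.

August 1, 1998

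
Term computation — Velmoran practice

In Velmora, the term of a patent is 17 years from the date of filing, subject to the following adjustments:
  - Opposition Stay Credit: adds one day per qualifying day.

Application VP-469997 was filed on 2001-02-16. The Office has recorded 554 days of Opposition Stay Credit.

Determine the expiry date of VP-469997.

Base term: filing date + 17 years → 16 February 2018.
Opposition Stay Credit: +554 days → 24 August 2019.

August 24, 2019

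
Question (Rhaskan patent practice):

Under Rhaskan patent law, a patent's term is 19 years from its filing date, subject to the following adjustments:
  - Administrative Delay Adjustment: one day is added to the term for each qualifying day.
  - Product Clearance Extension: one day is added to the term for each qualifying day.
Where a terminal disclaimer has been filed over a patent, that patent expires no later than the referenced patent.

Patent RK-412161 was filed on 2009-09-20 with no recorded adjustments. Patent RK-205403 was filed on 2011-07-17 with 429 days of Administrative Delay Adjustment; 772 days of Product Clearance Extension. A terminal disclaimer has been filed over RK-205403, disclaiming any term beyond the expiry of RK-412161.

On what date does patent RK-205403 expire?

Natural term of RK-205403:
  Base: filing + 19 years → 17 July 2030.
  Administrative Delay Adjustment: +429 days → 19 September 2031.
  Product Clearance Extension: +772 days → 30 October 2033.
Expiry of referenced patent RK-412161:
  Base: filing + 19 years → 20 September 2028.
Terminal disclaimer: RK-205403 expires on the earlier of 30 October 2033 and 20 September 2028.

2028-09-20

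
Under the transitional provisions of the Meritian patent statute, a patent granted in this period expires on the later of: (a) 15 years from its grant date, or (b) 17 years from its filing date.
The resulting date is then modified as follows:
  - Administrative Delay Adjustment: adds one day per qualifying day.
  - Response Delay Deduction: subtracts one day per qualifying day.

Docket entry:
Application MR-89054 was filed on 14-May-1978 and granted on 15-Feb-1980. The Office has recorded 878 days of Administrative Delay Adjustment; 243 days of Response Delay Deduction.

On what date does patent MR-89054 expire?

February 7, 1997

(a) grant + 15 years → 15 February 1995.
(b) filing + 17 years → 14 May 1995.
Later of the two: 14 May 1995.
Administrative Delay Adjustment: +878 days → 8 October 1997.
Response Delay Deduction: −243 days → 7 February 1997.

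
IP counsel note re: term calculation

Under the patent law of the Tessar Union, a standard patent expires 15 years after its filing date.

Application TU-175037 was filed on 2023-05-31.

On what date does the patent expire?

Filing date + 15 years → 31 May 2038.

2038-05-31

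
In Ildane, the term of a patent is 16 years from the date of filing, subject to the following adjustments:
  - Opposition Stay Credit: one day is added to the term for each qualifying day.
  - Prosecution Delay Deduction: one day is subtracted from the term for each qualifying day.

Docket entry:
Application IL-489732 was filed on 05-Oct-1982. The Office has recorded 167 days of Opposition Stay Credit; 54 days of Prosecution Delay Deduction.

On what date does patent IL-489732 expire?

Base term: filing date + 16 years → 5 October 1998.
Opposition Stay Credit: +167 days → 21 March 1999.
Prosecution Delay Deduction: −54 days → 26 January 1999.

January 26, 1999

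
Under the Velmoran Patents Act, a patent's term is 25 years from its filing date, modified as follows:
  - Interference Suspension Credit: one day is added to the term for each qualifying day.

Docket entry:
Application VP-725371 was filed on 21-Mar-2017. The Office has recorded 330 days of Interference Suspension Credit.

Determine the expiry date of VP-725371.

Base term: filing date + 25 years → 21 March 2042.
Interference Suspension Credit: +330 days → 14 February 2043.

February 14, 2043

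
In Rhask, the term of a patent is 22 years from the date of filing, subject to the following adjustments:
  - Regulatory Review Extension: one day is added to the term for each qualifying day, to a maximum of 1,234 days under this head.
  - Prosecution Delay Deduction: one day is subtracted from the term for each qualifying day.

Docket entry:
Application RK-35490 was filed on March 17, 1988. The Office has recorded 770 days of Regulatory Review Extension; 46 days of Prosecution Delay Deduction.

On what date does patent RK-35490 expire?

March 10, 2012

Base term: filing date + 22 years → 17 March 2010.
Regulatory Review Extension: 770 days (within the 1234-day cap) → +770 days → 25 April 2012.
Prosecution Delay Deduction: −46 days → 10 March 2012.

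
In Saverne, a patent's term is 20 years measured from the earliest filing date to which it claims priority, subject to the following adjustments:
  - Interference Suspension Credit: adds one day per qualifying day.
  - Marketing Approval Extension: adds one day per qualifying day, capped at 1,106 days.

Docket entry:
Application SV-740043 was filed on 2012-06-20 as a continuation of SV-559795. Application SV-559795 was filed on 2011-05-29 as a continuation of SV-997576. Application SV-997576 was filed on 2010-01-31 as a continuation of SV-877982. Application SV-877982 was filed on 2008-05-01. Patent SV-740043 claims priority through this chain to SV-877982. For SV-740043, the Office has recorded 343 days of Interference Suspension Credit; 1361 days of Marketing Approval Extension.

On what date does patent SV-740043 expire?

Earliest priority filing: 1 May 2008.
Base term: 1 May 2008 + 20 years → 1 May 2028.
Interference Suspension Credit: +343 days → 9 April 2029.
Marketing Approval Extension: 1361 days claimed exceeds the 1106-day cap, so +1106 days → 19 April 2032.

2032-04-19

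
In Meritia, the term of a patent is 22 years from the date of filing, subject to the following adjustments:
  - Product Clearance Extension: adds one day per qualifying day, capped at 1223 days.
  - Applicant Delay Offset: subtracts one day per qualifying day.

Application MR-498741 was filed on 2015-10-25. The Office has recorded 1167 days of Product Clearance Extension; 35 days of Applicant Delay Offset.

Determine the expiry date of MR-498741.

Base term: filing date + 22 years → 25 October 2037.
Product Clearance Extension: 1167 days (within the 1223-day cap) → +1167 days → 4 January 2041.
Applicant Delay Offset: −35 days → 30 November 2040.

November 30, 2040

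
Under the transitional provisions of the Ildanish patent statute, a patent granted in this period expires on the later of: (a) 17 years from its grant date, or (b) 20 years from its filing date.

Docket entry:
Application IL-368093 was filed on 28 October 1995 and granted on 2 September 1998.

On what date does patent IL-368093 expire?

2015-10-28

(a) grant + 17 years → 2 September 2015.
(b) filing + 20 years → 28 October 2015.
Later of the two: 28 October 2015.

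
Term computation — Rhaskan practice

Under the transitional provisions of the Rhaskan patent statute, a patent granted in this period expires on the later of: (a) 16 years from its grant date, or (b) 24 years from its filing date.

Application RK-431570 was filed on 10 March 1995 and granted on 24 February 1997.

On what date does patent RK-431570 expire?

2019-03-10

(a) grant + 16 years → 24 February 2013.
(b) filing + 24 years → 10 March 2019.
Later of the two: 10 March 2019.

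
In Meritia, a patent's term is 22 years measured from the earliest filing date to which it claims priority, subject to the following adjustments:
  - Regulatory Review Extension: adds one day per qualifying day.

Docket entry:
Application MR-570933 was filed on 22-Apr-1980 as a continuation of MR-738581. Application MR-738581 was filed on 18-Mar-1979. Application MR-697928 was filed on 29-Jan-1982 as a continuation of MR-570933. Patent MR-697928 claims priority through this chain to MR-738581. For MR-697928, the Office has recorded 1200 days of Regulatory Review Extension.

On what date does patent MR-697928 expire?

June 30, 2004

Earliest priority filing: 18 March 1979.
Base term: 18 March 1979 + 22 years → 18 March 2001.
Regulatory Review Extension: +1200 days → 30 June 2004.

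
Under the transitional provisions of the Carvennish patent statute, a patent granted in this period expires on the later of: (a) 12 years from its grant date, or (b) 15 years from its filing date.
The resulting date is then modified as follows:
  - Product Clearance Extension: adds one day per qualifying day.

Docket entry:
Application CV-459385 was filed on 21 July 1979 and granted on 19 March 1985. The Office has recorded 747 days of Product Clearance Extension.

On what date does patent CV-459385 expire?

April 5, 1999

(a) grant + 12 years → 19 March 1997.
(b) filing + 15 years → 21 July 1994.
Later of the two: 19 March 1997.
Product Clearance Extension: +747 days → 5 April 1999.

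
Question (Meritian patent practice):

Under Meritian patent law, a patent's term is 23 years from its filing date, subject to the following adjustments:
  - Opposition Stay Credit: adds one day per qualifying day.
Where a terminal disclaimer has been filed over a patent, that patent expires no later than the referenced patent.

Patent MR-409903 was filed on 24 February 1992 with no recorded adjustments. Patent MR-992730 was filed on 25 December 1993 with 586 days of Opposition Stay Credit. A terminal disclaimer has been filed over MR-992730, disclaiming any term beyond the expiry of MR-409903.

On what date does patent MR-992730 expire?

Natural term of MR-992730:
  Base: filing + 23 years → 25 December 2016.
  Opposition Stay Credit: +586 days → 3 August 2018.
Expiry of referenced patent MR-409903:
  Base: filing + 23 years → 24 February 2015.
Terminal disclaimer: MR-992730 expires on the earlier of 3 August 2018 and 24 February 2015.

February 24, 2015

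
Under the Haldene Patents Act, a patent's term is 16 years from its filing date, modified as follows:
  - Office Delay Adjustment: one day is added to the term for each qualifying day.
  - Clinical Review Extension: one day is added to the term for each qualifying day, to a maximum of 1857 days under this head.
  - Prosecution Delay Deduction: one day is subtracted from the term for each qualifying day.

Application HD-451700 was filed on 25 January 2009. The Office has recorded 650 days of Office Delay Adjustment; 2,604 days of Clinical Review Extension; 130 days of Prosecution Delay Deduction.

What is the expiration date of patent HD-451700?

July 30, 2031

Base term: filing date + 16 years → 25 January 2025.
Office Delay Adjustment: +650 days → 6 November 2026.
Clinical Review Extension: 2604 days claimed exceeds the 1857-day cap, so +1857 days → 7 December 2031.
Prosecution Delay Deduction: −130 days → 30 July 2031.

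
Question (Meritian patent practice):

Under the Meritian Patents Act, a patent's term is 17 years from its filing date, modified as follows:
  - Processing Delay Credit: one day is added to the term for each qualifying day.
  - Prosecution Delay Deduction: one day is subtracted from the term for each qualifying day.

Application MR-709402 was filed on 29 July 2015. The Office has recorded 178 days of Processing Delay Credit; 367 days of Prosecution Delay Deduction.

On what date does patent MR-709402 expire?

2032-01-22

Base term: filing date + 17 years → 29 July 2032.
Processing Delay Credit: +178 days → 23 January 2033.
Prosecution Delay Deduction: −367 days → 22 January 2032.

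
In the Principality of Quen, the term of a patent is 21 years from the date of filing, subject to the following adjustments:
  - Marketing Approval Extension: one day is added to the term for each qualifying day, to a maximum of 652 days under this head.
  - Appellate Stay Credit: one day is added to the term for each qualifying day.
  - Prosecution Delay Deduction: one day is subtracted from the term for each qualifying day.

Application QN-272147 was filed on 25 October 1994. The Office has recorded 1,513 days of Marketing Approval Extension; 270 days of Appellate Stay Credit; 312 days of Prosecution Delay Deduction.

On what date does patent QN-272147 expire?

June 26, 2017

Base term: filing date + 21 years → 25 October 2015.
Marketing Approval Extension: 1513 days claimed exceeds the 652-day cap, so +652 days → 7 August 2017.
Appellate Stay Credit: +270 days → 4 May 2018.
Prosecution Delay Deduction: −312 days → 26 June 2017.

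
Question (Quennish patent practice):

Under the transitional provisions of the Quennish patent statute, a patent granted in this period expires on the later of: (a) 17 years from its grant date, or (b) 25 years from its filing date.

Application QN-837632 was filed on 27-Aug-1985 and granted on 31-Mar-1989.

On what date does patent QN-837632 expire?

August 27, 2010

(a) grant + 17 years → 31 March 2006.
(b) filing + 25 years → 27 August 2010.
Later of the two: 27 August 2010.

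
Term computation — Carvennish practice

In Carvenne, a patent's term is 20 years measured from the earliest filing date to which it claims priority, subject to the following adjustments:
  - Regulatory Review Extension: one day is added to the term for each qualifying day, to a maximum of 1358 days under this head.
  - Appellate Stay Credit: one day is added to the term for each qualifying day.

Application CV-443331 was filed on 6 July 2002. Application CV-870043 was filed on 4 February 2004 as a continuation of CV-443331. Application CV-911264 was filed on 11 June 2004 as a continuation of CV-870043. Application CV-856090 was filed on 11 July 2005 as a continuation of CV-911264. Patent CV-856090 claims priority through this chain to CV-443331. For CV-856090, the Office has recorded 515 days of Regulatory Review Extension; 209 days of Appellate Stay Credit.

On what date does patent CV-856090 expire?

Earliest priority filing: 6 July 2002.
Base term: 6 July 2002 + 20 years → 6 July 2022.
Regulatory Review Extension: 515 days (within the 1358-day cap) → +515 days → 3 December 2023.
Appellate Stay Credit: +209 days → 29 June 2024.

June 29, 2024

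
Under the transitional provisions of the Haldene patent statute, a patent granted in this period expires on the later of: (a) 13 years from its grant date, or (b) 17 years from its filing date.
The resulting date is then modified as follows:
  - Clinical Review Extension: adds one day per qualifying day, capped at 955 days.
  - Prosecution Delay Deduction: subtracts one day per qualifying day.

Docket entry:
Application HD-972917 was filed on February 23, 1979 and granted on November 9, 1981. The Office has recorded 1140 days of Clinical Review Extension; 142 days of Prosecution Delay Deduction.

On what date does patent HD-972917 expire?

May 16, 1998

(a) grant + 13 years → 9 November 1994.
(b) filing + 17 years → 23 February 1996.
Later of the two: 23 February 1996.
Clinical Review Extension: 1140 days claimed exceeds the 955-day cap, so +955 days → 5 October 1998.
Prosecution Delay Deduction: −142 days → 16 May 1998.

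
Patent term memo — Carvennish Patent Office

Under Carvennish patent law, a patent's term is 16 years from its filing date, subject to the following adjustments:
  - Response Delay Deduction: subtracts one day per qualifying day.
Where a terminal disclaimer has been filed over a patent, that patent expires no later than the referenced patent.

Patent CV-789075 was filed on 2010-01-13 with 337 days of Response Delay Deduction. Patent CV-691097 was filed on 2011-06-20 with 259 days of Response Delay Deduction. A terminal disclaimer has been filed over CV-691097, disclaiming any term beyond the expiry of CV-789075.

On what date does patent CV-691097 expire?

Natural term of CV-691097:
  Base: filing + 16 years → 20 June 2027.
  Response Delay Deduction: −259 days → 4 October 2026.
Expiry of referenced patent CV-789075:
  Base: filing + 16 years → 13 January 2026.
  Response Delay Deduction: −337 days → 10 February 2025.
Terminal disclaimer: CV-691097 expires on the earlier of 4 October 2026 and 10 February 2025.

February 10, 2025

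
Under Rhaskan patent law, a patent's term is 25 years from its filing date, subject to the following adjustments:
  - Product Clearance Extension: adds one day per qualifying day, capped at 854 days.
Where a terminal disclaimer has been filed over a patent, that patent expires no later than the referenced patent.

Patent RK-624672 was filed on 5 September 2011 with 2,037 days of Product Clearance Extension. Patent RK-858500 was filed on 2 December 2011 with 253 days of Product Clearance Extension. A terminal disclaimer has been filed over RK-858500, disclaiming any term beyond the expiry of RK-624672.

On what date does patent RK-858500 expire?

August 12, 2037

Natural term of RK-858500:
  Base: filing + 25 years → 2 December 2036.
  Product Clearance Extension: 253 days (within the 854-day cap) → +253 days → 12 August 2037.
Expiry of referenced patent RK-624672:
  Base: filing + 25 years → 5 September 2036.
  Product Clearance Extension: 2037 days claimed exceeds the 854-day cap, so +854 days → 7 January 2039.
Terminal disclaimer: RK-858500 expires on the earlier of 12 August 2037 and 7 January 2039.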